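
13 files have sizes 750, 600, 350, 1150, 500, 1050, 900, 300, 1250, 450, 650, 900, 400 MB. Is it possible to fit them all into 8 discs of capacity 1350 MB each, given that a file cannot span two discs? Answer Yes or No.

Yes

A valid assignment using 8 discs:
  disc 1: 1250 = 1250
  disc 2: 1150 = 1150
  disc 3: 1050 + 300 = 1350
  disc 4: 900 + 450 = 1350
  disc 5: 900 + 400 = 1300
  disc 6: 750 + 600 = 1350
  disc 7: 650 + 500 = 1150
  disc 8: 350 = 350
Every load is within 1350 MB, so 8 discs suffice.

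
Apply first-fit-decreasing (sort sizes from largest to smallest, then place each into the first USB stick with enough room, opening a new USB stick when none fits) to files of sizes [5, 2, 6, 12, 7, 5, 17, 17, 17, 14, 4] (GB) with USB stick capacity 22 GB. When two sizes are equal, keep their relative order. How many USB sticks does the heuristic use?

5

Sorted descending: 17, 17, 17, 14, 12, 7, 6, 5, 5, 4, 2.
  17 → USB stick 1 (new)  [load 17/22]
  17 → USB stick 2 (new)  [load 17/22]
  17 → USB stick 3 (new)  [load 17/22]
  14 → USB stick 4 (new)  [load 14/22]
  12 → USB stick 5 (new)  [load 12/22]
  7 → USB stick 4  [load 21/22]
  6 → USB stick 5  [load 18/22]
  5 → USB stick 1  [load 22/22]
  5 → USB stick 2  [load 22/22]
  4 → USB stick 3  [load 21/22]
  2 → USB stick 5  [load 20/22]
5 USB sticks opened.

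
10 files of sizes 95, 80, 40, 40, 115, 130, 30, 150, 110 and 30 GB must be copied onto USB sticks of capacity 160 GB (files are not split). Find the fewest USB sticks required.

Total = 150 + 130 + 115 + 110 + 95 + 80 + 40 + 40 + 30 + 30 = 820 GB.
Lower bound: ⌈820/160⌉ = 6 USB sticks.
A packing using 6 USB sticks:
  USB stick 1: 150 = 150
  USB stick 2: 130 + 30 = 160
  USB stick 3: 115 + 40 = 155
  USB stick 4: 110 + 40 = 150
  USB stick 5: 95 + 30 = 125
  USB stick 6: 80 = 80
This matches the lower bound, so 6 is optimal.

6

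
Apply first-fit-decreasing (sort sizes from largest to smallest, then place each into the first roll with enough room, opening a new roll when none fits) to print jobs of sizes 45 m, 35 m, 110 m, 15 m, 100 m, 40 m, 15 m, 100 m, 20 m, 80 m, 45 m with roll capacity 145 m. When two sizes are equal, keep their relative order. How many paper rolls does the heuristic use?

Sorted descending: 110, 100, 100, 80, 45, 45, 40, 35, 20, 15, 15.
  110 → roll 1 (new)  [load 110/145]
  100 → roll 2 (new)  [load 100/145]
  100 → roll 3 (new)  [load 100/145]
  80 → roll 4 (new)  [load 80/145]
  45 → roll 2  [load 145/145]
  45 → roll 3  [load 145/145]
  40 → roll 4  [load 120/145]
  35 → roll 1  [load 145/145]
  20 → roll 4  [load 140/145]
  15 → roll 5 (new)  [load 15/145]
  15 → roll 5  [load 30/145]
5 paper rolls opened.

5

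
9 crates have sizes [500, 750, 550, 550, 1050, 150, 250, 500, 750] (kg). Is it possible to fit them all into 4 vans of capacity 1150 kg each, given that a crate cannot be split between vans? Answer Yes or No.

Total = 5050 kg; ⌈5050/1150⌉ = 5.
At least 5 vans are required, but only 4 are allowed.

No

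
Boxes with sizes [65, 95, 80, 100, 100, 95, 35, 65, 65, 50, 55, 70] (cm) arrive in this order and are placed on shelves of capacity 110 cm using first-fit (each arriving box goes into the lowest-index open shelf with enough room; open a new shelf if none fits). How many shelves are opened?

  65 → shelf 1 (new)  [load 65/110]
  95 → shelf 2 (new)  [load 95/110]
  80 → shelf 3 (new)  [load 80/110]
  100 → shelf 4 (new)  [load 100/110]
  100 → shelf 5 (new)  [load 100/110]
  95 → shelf 6 (new)  [load 95/110]
  35 → shelf 1  [load 100/110]
  65 → shelf 7 (new)  [load 65/110]
  65 → shelf 8 (new)  [load 65/110]
  50 → shelf 9 (new)  [load 50/110]
  55 → shelf 9  [load 105/110]
  70 → shelf 10 (new)  [load 70/110]
10 shelves opened.

10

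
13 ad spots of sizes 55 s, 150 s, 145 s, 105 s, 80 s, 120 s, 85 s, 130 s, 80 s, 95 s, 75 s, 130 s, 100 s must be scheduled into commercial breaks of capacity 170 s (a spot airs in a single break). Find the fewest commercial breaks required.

Total = 150 + 145 + 130 + 130 + 120 + 105 + 100 + 95 + 85 + 80 + 80 + 75 + 55 = 1350 s.
Lower bound: ⌈1350/170⌉ = 8 commercial breaks.
A packing using 10 commercial breaks:
  break 1: 150 = 150
  break 2: 145 = 145
  break 3: 130 = 130
  break 4: 130 = 130
  break 5: 120 = 120
  break 6: 105 + 55 = 160
  break 7: 100 = 100
  break 8: 95 + 75 = 170
  break 9: 85 + 80 = 165
  break 10: 80 = 80
No arrangement into 9 commercial breaks stays within capacity, so 10 is optimal.

10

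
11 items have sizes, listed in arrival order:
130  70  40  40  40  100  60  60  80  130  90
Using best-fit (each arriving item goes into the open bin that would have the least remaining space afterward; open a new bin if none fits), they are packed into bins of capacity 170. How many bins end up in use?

6

  130 → bin 1 (new)  [load 130/170]
  70 → bin 2 (new)  [load 70/170]
  40 → bin 1  [load 170/170]
  40 → bin 2  [load 110/170]
  40 → bin 2  [load 150/170]
  100 → bin 3 (new)  [load 100/170]
  60 → bin 3  [load 160/170]
  60 → bin 4 (new)  [load 60/170]
  80 → bin 4  [load 140/170]
  130 → bin 5 (new)  [load 130/170]
  90 → bin 6 (new)  [load 90/170]
6 bins opened.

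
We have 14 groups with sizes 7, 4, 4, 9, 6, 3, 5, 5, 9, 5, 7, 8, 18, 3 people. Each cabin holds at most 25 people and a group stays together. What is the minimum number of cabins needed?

4

Total = 18 + 9 + 9 + 8 + 7 + 7 + 6 + 5 + 5 + 5 + 4 + 4 + 3 + 3 = 93 people.
Lower bound: ⌈93/25⌉ = 4 cabins.
A packing using 4 cabins:
  cabin 1: 18 + 7 = 25
  cabin 2: 9 + 9 + 7 = 25
  cabin 3: 8 + 6 + 5 + 5 = 24
  cabin 4: 5 + 4 + 4 + 3 + 3 = 19
This matches the lower bound, so 4 is optimal.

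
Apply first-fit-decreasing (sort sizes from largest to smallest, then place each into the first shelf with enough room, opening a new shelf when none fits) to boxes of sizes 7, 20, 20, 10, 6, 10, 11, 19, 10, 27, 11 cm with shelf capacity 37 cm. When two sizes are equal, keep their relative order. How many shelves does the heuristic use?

Sorted descending: 27, 20, 20, 19, 11, 11, 10, 10, 10, 7, 6.
  27 → shelf 1 (new)  [load 27/37]
  20 → shelf 2 (new)  [load 20/37]
  20 → shelf 3 (new)  [load 20/37]
  19 → shelf 4 (new)  [load 19/37]
  11 → shelf 2  [load 31/37]
  11 → shelf 3  [load 31/37]
  10 → shelf 1  [load 37/37]
  10 → shelf 4  [load 29/37]
  10 → shelf 5 (new)  [load 10/37]
  7 → shelf 4  [load 36/37]
  6 → shelf 2  [load 37/37]
5 shelves opened.

5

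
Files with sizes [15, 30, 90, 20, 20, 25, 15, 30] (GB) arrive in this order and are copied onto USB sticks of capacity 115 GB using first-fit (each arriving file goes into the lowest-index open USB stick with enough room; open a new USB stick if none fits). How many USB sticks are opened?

3

  15 → USB stick 1 (new)  [load 15/115]
  30 → USB stick 1  [load 45/115]
  90 → USB stick 2 (new)  [load 90/115]
  20 → USB stick 1  [load 65/115]
  20 → USB stick 1  [load 85/115]
  25 → USB stick 1  [load 110/115]
  15 → USB stick 2  [load 105/115]
  30 → USB stick 3 (new)  [load 30/115]
3 USB sticks opened.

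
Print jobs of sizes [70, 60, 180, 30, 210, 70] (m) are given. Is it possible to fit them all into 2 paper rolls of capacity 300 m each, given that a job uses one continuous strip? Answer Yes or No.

No

Total = 620 m; ⌈620/300⌉ = 3.
At least 3 paper rolls are required, but only 2 are allowed.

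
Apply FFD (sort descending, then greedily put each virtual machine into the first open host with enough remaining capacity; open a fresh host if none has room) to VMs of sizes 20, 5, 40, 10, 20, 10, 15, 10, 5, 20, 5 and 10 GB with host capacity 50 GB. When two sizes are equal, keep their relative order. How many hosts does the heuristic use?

4

Sorted descending: 40, 20, 20, 20, 15, 10, 10, 10, 10, 5, 5, 5.
  40 → host 1 (new)  [load 40/50]
  20 → host 2 (new)  [load 20/50]
  20 → host 2  [load 40/50]
  20 → host 3 (new)  [load 20/50]
  15 → host 3  [load 35/50]
  10 → host 1  [load 50/50]
  10 → host 2  [load 50/50]
  10 → host 3  [load 45/50]
  10 → host 4 (new)  [load 10/50]
  5 → host 3  [load 50/50]
  5 → host 4  [load 15/50]
  5 → host 4  [load 20/50]
4 hosts opened.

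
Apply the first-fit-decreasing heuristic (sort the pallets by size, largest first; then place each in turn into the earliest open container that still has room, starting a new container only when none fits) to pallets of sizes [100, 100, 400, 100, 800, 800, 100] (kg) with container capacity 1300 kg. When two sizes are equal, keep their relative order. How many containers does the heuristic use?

2

Sorted descending: 800, 800, 400, 100, 100, 100, 100.
  800 → container 1 (new)  [load 800/1300]
  800 → container 2 (new)  [load 800/1300]
  400 → container 1  [load 1200/1300]
  100 → container 1  [load 1300/1300]
  100 → container 2  [load 900/1300]
  100 → container 2  [load 1000/1300]
  100 → container 2  [load 1100/1300]
2 containers opened.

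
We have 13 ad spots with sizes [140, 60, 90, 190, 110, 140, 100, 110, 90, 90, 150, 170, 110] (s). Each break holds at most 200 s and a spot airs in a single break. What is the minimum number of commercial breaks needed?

Total = 190 + 170 + 150 + 140 + 140 + 110 + 110 + 110 + 100 + 90 + 90 + 90 + 60 = 1550 s.
Lower bound: ⌈1550/200⌉ = 8 commercial breaks.
A packing using 9 commercial breaks:
  break 1: 190 = 190
  break 2: 170 = 170
  break 3: 150 = 150
  break 4: 140 + 60 = 200
  break 5: 140 = 140
  break 6: 110 + 90 = 200
  break 7: 110 + 90 = 200
  break 8: 110 + 90 = 200
  break 9: 100 = 100
No arrangement into 8 commercial breaks stays within capacity, so 9 is optimal.

9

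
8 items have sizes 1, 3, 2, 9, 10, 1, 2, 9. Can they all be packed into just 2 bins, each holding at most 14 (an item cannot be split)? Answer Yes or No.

No

Total = 37; ⌈37/14⌉ = 3.
At least 3 bins are required, but only 2 are allowed.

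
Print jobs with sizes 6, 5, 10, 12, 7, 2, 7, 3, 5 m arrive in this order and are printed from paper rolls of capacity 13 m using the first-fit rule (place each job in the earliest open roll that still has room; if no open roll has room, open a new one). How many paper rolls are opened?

5

  6 → roll 1 (new)  [load 6/13]
  5 → roll 1  [load 11/13]
  10 → roll 2 (new)  [load 10/13]
  12 → roll 3 (new)  [load 12/13]
  7 → roll 4 (new)  [load 7/13]
  2 → roll 1  [load 13/13]
  7 → roll 5 (new)  [load 7/13]
  3 → roll 2  [load 13/13]
  5 → roll 4  [load 12/13]
5 paper rolls opened.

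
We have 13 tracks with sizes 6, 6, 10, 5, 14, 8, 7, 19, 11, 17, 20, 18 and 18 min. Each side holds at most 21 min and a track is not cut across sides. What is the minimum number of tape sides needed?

Total = 20 + 19 + 18 + 18 + 17 + 14 + 11 + 10 + 8 + 7 + 6 + 6 + 5 = 159 min.
Lower bound: ⌈159/21⌉ = 8 tape sides.
A packing using 9 tape sides:
  side 1: 20 = 20
  side 2: 19 = 19
  side 3: 18 = 18
  side 4: 18 = 18
  side 5: 17 = 17
  side 6: 14 + 7 = 21
  side 7: 11 + 10 = 21
  side 8: 8 + 6 + 6 = 20
  side 9: 5 = 5
No arrangement into 8 tape sides stays within capacity, so 9 is optimal.

9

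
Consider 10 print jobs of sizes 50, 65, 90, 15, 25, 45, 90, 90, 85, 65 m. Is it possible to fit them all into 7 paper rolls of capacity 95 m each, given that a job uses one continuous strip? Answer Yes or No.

A valid assignment using 7 paper rolls:
  roll 1: 90 = 90
  roll 2: 90 = 90
  roll 3: 90 = 90
  roll 4: 85 = 85
  roll 5: 65 + 25 = 90
  roll 6: 65 + 15 = 80
  roll 7: 50 + 45 = 95
Every load is within 95 m, so 7 paper rolls suffice.

Yes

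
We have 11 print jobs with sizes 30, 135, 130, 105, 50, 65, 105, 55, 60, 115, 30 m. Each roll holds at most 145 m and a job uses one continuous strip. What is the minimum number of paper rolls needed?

Total = 135 + 130 + 115 + 105 + 105 + 65 + 60 + 55 + 50 + 30 + 30 = 880 m.
Lower bound: ⌈880/145⌉ = 7 paper rolls.
A packing using 7 paper rolls:
  roll 1: 135 = 135
  roll 2: 130 = 130
  roll 3: 115 + 30 = 145
  roll 4: 105 + 30 = 135
  roll 5: 105 = 105
  roll 6: 65 + 60 = 125
  roll 7: 55 + 50 = 105
This matches the lower bound, so 7 is optimal.

7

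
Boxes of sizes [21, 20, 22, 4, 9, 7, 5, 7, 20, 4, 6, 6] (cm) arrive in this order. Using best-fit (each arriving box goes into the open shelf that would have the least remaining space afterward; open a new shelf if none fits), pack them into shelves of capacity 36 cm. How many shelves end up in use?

4

  21 → shelf 1 (new)  [load 21/36]
  20 → shelf 2 (new)  [load 20/36]
  22 → shelf 3 (new)  [load 22/36]
  4 → shelf 3  [load 26/36]
  9 → shelf 3  [load 35/36]
  7 → shelf 1  [load 28/36]
  5 → shelf 1  [load 33/36]
  7 → shelf 2  [load 27/36]
  20 → shelf 4 (new)  [load 20/36]
  4 → shelf 2  [load 31/36]
  6 → shelf 4  [load 26/36]
  6 → shelf 4  [load 32/36]
4 shelves opened.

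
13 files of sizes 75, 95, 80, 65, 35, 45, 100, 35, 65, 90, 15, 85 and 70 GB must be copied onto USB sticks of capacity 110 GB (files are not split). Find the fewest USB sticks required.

Total = 100 + 95 + 90 + 85 + 80 + 75 + 70 + 65 + 65 + 45 + 35 + 35 + 15 = 855 GB.
Lower bound: ⌈855/110⌉ = 8 USB sticks.
Also, 9 files each exceed 55 GB, and no two of those can share a USB stick, so at least 9 USB sticks are needed.
A packing using 9 USB sticks:
  USB stick 1: 100 = 100
  USB stick 2: 95 + 15 = 110
  USB stick 3: 90 = 90
  USB stick 4: 85 = 85
  USB stick 5: 80 = 80
  USB stick 6: 75 + 35 = 110
  USB stick 7: 70 + 35 = 105
  USB stick 8: 65 + 45 = 110
  USB stick 9: 65 = 65
This matches the lower bound, so 9 is optimal.

9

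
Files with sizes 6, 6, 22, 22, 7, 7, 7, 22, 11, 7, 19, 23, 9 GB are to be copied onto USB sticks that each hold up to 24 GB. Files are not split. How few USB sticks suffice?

8

Total = 23 + 22 + 22 + 22 + 19 + 11 + 9 + 7 + 7 + 7 + 7 + 6 + 6 = 168 GB.
Lower bound: ⌈168/24⌉ = 7 USB sticks.
A packing using 8 USB sticks:
  USB stick 1: 23 = 23
  USB stick 2: 22 = 22
  USB stick 3: 22 = 22
  USB stick 4: 22 = 22
  USB stick 5: 19 = 19
  USB stick 6: 11 + 9 = 20
  USB stick 7: 7 + 7 + 7 = 21
  USB stick 8: 7 + 6 + 6 = 19
No arrangement into 7 USB sticks stays within capacity, so 8 is optimal.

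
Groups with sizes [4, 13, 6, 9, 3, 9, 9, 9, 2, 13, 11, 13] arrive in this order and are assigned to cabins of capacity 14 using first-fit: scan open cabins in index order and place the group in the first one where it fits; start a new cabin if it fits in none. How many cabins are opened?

9

  4 → cabin 1 (new)  [load 4/14]
  13 → cabin 2 (new)  [load 13/14]
  6 → cabin 1  [load 10/14]
  9 → cabin 3 (new)  [load 9/14]
  3 → cabin 1  [load 13/14]
  9 → cabin 4 (new)  [load 9/14]
  9 → cabin 5 (new)  [load 9/14]
  9 → cabin 6 (new)  [load 9/14]
  2 → cabin 3  [load 11/14]
  13 → cabin 7 (new)  [load 13/14]
  11 → cabin 8 (new)  [load 11/14]
  13 → cabin 9 (new)  [load 13/14]
9 cabins opened.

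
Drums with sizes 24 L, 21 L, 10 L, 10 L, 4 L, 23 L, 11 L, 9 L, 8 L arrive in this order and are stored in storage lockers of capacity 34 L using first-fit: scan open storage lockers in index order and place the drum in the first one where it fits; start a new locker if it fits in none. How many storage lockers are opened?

  24 → locker 1 (new)  [load 24/34]
  21 → locker 2 (new)  [load 21/34]
  10 → locker 1  [load 34/34]
  10 → locker 2  [load 31/34]
  4 → locker 3 (new)  [load 4/34]
  23 → locker 3  [load 27/34]
  11 → locker 4 (new)  [load 11/34]
  9 → locker 4  [load 20/34]
  8 → locker 4  [load 28/34]
4 storage lockers opened.

4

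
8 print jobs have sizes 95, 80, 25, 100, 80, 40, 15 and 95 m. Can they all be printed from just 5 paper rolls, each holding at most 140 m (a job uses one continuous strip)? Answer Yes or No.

A valid assignment using 5 paper rolls:
  roll 1: 100 + 40 = 140
  roll 2: 95 + 25 + 15 = 135
  roll 3: 95 = 95
  roll 4: 80 = 80
  roll 5: 80 = 80
Every load is within 140 m, so 5 paper rolls suffice.

Yes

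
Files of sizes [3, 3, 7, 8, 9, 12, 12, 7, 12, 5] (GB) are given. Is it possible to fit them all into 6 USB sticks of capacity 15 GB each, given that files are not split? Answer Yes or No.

Yes

A valid assignment using 6 USB sticks:
  USB stick 1: 12 + 3 = 15
  USB stick 2: 12 + 3 = 15
  USB stick 3: 12 = 12
  USB stick 4: 9 + 5 = 14
  USB stick 5: 8 + 7 = 15
  USB stick 6: 7 = 7
Every load is within 15 GB, so 6 USB sticks suffice.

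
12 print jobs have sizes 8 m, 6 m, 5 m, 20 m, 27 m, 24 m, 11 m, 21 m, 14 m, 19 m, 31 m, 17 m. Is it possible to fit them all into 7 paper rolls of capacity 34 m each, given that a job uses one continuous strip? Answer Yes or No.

A valid assignment using 7 paper rolls:
  roll 1: 31 = 31
  roll 2: 27 + 6 = 33
  roll 3: 24 + 8 = 32
  roll 4: 21 + 11 = 32
  roll 5: 20 + 14 = 34
  roll 6: 19 + 5 = 24
  roll 7: 17 = 17
Every load is within 34 m, so 7 paper rolls suffice.

Yes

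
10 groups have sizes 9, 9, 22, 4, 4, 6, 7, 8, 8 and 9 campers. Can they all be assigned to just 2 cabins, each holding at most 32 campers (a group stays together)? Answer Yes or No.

No

Total = 86 campers; ⌈86/32⌉ = 3.
At least 3 cabins are required, but only 2 are allowed.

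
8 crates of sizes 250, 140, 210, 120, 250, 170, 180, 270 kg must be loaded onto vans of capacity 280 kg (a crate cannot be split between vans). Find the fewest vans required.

7

Total = 270 + 250 + 250 + 210 + 180 + 170 + 140 + 120 = 1590 kg.
Lower bound: ⌈1590/280⌉ = 6 vans.
A packing using 7 vans:
  van 1: 270 = 270
  van 2: 250 = 250
  van 3: 250 = 250
  van 4: 210 = 210
  van 5: 180 = 180
  van 6: 170 = 170
  van 7: 140 + 120 = 260
No arrangement into 6 vans stays within capacity, so 7 is optimal.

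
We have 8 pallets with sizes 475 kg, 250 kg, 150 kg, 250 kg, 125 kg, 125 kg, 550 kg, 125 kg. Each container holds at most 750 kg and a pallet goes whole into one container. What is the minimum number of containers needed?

3

Total = 550 + 475 + 250 + 250 + 150 + 125 + 125 + 125 = 2050 kg.
Lower bound: ⌈2050/750⌉ = 3 containers.
A packing using 3 containers:
  container 1: 550 + 150 = 700
  container 2: 475 + 250 = 725
  container 3: 250 + 125 + 125 + 125 = 625
This matches the lower bound, so 3 is optimal.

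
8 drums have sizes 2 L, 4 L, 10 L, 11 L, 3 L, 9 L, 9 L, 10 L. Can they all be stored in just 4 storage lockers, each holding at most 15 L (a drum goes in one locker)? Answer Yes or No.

No

Total = 58 L; ⌈58/15⌉ = 4.
5 drums each exceed half the capacity and cannot share a locker, forcing at least 5 storage lockers.
At least 5 storage lockers are required, but only 4 are allowed.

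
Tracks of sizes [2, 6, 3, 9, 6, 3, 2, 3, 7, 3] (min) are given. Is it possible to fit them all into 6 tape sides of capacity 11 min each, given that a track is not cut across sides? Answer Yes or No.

Yes

A valid assignment using 5 tape sides:
  side 1: 9 + 2 = 11
  side 2: 7 + 3 = 10
  side 3: 6 + 3 + 2 = 11
  side 4: 6 + 3 = 9
  side 5: 3 = 3
That uses only 5 ≤ 6, so 6 tape sides are enough.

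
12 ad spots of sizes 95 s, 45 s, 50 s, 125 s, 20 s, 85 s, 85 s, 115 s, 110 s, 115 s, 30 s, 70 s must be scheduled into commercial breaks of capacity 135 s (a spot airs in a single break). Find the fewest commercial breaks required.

8

Total = 125 + 115 + 115 + 110 + 95 + 85 + 85 + 70 + 50 + 45 + 30 + 20 = 945 s.
Lower bound: ⌈945/135⌉ = 7 commercial breaks.
Also, 8 ad spots each exceed 135/2 s, and no two of those can share a break, so at least 8 commercial breaks are needed.
A packing using 8 commercial breaks:
  break 1: 125 = 125
  break 2: 115 + 20 = 135
  break 3: 115 = 115
  break 4: 110 = 110
  break 5: 95 + 30 = 125
  break 6: 85 + 50 = 135
  break 7: 85 + 45 = 130
  break 8: 70 = 70
This matches the lower bound, so 8 is optimal.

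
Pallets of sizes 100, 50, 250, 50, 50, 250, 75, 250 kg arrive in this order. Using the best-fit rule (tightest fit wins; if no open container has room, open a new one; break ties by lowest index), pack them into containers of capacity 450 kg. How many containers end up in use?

  100 → container 1 (new)  [load 100/450]
  50 → container 1  [load 150/450]
  250 → container 1  [load 400/450]
  50 → container 1  [load 450/450]
  50 → container 2 (new)  [load 50/450]
  250 → container 2  [load 300/450]
  75 → container 2  [load 375/450]
  250 → container 3 (new)  [load 250/450]
3 containers opened.

3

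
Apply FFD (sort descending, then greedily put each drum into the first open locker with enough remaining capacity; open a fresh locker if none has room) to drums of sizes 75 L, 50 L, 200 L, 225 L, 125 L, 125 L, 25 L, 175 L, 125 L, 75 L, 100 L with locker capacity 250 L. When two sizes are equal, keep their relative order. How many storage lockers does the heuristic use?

6

Sorted descending: 225, 200, 175, 125, 125, 125, 100, 75, 75, 50, 25.
  225 → locker 1 (new)  [load 225/250]
  200 → locker 2 (new)  [load 200/250]
  175 → locker 3 (new)  [load 175/250]
  125 → locker 4 (new)  [load 125/250]
  125 → locker 4  [load 250/250]
  125 → locker 5 (new)  [load 125/250]
  100 → locker 5  [load 225/250]
  75 → locker 3  [load 250/250]
  75 → locker 6 (new)  [load 75/250]
  50 → locker 2  [load 250/250]
  25 → locker 1  [load 250/250]
6 storage lockers opened.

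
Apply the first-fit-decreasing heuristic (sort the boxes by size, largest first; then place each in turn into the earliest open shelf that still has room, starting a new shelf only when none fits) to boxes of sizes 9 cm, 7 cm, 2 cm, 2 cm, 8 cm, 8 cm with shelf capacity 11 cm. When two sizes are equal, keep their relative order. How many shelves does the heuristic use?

4

Sorted descending: 9, 8, 8, 7, 2, 2.
  9 → shelf 1 (new)  [load 9/11]
  8 → shelf 2 (new)  [load 8/11]
  8 → shelf 3 (new)  [load 8/11]
  7 → shelf 4 (new)  [load 7/11]
  2 → shelf 1  [load 11/11]
  2 → shelf 2  [load 10/11]
4 shelves opened.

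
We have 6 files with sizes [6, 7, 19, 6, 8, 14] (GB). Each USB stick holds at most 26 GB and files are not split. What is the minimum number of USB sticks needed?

3

Total = 19 + 14 + 8 + 7 + 6 + 6 = 60 GB.
Lower bound: ⌈60/26⌉ = 3 USB sticks.
A packing using 3 USB sticks:
  USB stick 1: 19 + 7 = 26
  USB stick 2: 14 + 8 = 22
  USB stick 3: 6 + 6 = 12
This matches the lower bound, so 3 is optimal.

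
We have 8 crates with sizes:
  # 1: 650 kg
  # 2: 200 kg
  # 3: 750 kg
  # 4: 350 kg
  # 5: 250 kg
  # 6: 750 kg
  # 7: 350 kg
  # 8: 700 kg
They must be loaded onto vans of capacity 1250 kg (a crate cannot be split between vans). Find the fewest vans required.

Total = 750 + 750 + 700 + 650 + 350 + 350 + 250 + 200 = 4000 kg.
Lower bound: ⌈4000/1250⌉ = 4 vans.
A packing using 4 vans:
  van 1: 750 + 350 = 1100
  van 2: 750 + 350 = 1100
  van 3: 700 + 250 + 200 = 1150
  van 4: 650 = 650
This matches the lower bound, so 4 is optimal.

4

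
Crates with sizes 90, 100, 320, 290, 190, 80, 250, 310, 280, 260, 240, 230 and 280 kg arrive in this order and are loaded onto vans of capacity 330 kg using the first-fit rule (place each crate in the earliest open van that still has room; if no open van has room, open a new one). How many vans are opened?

  90 → van 1 (new)  [load 90/330]
  100 → van 1  [load 190/330]
  320 → van 2 (new)  [load 320/330]
  290 → van 3 (new)  [load 290/330]
  190 → van 4 (new)  [load 190/330]
  80 → van 1  [load 270/330]
  250 → van 5 (new)  [load 250/330]
  310 → van 6 (new)  [load 310/330]
  280 → van 7 (new)  [load 280/330]
  260 → van 8 (new)  [load 260/330]
  240 → van 9 (new)  [load 240/330]
  230 → van 10 (new)  [load 230/330]
  280 → van 11 (new)  [load 280/330]
11 vans opened.

11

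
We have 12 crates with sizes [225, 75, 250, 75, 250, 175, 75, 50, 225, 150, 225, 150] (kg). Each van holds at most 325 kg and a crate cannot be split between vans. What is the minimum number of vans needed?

Total = 250 + 250 + 225 + 225 + 225 + 175 + 150 + 150 + 75 + 75 + 75 + 50 = 1925 kg.
Lower bound: ⌈1925/325⌉ = 6 vans.
A packing using 7 vans:
  van 1: 250 + 75 = 325
  van 2: 250 + 75 = 325
  van 3: 225 + 75 = 300
  van 4: 225 + 50 = 275
  van 5: 225 = 225
  van 6: 175 + 150 = 325
  van 7: 150 = 150
No arrangement into 6 vans stays within capacity, so 7 is optimal.

7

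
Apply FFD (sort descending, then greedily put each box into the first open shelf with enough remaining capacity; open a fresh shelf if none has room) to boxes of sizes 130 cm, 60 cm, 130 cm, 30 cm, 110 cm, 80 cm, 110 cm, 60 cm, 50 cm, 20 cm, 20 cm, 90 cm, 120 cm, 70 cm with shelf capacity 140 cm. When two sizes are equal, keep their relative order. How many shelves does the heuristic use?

8

Sorted descending: 130, 130, 120, 110, 110, 90, 80, 70, 60, 60, 50, 30, 20, 20.
  130 → shelf 1 (new)  [load 130/140]
  130 → shelf 2 (new)  [load 130/140]
  120 → shelf 3 (new)  [load 120/140]
  110 → shelf 4 (new)  [load 110/140]
  110 → shelf 5 (new)  [load 110/140]
  90 → shelf 6 (new)  [load 90/140]
  80 → shelf 7 (new)  [load 80/140]
  70 → shelf 8 (new)  [load 70/140]
  60 → shelf 7  [load 140/140]
  60 → shelf 8  [load 130/140]
  50 → shelf 6  [load 140/140]
  30 → shelf 4  [load 140/140]
  20 → shelf 3  [load 140/140]
  20 → shelf 5  [load 130/140]
8 shelves opened.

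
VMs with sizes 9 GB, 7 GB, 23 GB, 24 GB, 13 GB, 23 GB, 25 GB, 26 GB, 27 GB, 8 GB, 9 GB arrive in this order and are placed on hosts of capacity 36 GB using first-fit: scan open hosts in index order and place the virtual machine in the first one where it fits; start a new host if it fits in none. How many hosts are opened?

7

  9 → host 1 (new)  [load 9/36]
  7 → host 1  [load 16/36]
  23 → host 2 (new)  [load 23/36]
  24 → host 3 (new)  [load 24/36]
  13 → host 1  [load 29/36]
  23 → host 4 (new)  [load 23/36]
  25 → host 5 (new)  [load 25/36]
  26 → host 6 (new)  [load 26/36]
  27 → host 7 (new)  [load 27/36]
  8 → host 2  [load 31/36]
  9 → host 3  [load 33/36]
7 hosts opened.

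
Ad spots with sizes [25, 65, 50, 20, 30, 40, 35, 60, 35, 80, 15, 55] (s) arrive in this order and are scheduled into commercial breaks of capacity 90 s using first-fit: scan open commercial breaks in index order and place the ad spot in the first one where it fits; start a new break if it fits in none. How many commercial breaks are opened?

  25 → break 1 (new)  [load 25/90]
  65 → break 1  [load 90/90]
  50 → break 2 (new)  [load 50/90]
  20 → break 2  [load 70/90]
  30 → break 3 (new)  [load 30/90]
  40 → break 3  [load 70/90]
  35 → break 4 (new)  [load 35/90]
  60 → break 5 (new)  [load 60/90]
  35 → break 4  [load 70/90]
  80 → break 6 (new)  [load 80/90]
  15 → break 2  [load 85/90]
  55 → break 7 (new)  [load 55/90]
7 commercial breaks opened.

7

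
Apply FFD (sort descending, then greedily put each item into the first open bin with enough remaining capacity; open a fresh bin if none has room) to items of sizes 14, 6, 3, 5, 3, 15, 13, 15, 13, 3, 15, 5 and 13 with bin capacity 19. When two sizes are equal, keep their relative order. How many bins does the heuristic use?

7

Sorted descending: 15, 15, 15, 14, 13, 13, 13, 6, 5, 5, 3, 3, 3.
  15 → bin 1 (new)  [load 15/19]
  15 → bin 2 (new)  [load 15/19]
  15 → bin 3 (new)  [load 15/19]
  14 → bin 4 (new)  [load 14/19]
  13 → bin 5 (new)  [load 13/19]
  13 → bin 6 (new)  [load 13/19]
  13 → bin 7 (new)  [load 13/19]
  6 → bin 5  [load 19/19]
  5 → bin 4  [load 19/19]
  5 → bin 6  [load 18/19]
  3 → bin 1  [load 18/19]
  3 → bin 2  [load 18/19]
  3 → bin 3  [load 18/19]
7 bins opened.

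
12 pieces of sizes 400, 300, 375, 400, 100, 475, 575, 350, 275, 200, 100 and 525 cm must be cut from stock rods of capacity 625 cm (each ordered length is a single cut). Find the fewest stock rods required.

8

Total = 575 + 525 + 475 + 400 + 400 + 375 + 350 + 300 + 275 + 200 + 100 + 100 = 4075 cm.
Lower bound: ⌈4075/625⌉ = 7 stock rods.
A packing using 8 stock rods:
  stock rod 1: 575 = 575
  stock rod 2: 525 + 100 = 625
  stock rod 3: 475 + 100 = 575
  stock rod 4: 400 + 200 = 600
  stock rod 5: 400 = 400
  stock rod 6: 375 = 375
  stock rod 7: 350 + 275 = 625
  stock rod 8: 300 = 300
No arrangement into 7 stock rods stays within capacity, so 8 is optimal.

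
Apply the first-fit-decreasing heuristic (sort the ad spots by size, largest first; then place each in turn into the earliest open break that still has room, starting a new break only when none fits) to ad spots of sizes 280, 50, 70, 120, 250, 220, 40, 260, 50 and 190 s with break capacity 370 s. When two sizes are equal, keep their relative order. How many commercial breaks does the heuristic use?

5

Sorted descending: 280, 260, 250, 220, 190, 120, 70, 50, 50, 40.
  280 → break 1 (new)  [load 280/370]
  260 → break 2 (new)  [load 260/370]
  250 → break 3 (new)  [load 250/370]
  220 → break 4 (new)  [load 220/370]
  190 → break 5 (new)  [load 190/370]
  120 → break 3  [load 370/370]
  70 → break 1  [load 350/370]
  50 → break 2  [load 310/370]
  50 → break 2  [load 360/370]
  40 → break 4  [load 260/370]
5 commercial breaks opened.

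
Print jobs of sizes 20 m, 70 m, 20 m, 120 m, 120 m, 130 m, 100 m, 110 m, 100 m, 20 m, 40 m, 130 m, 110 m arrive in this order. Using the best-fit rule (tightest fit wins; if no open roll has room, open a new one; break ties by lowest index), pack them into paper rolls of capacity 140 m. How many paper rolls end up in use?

9

  20 → roll 1 (new)  [load 20/140]
  70 → roll 1  [load 90/140]
  20 → roll 1  [load 110/140]
  120 → roll 2 (new)  [load 120/140]
  120 → roll 3 (new)  [load 120/140]
  130 → roll 4 (new)  [load 130/140]
  100 → roll 5 (new)  [load 100/140]
  110 → roll 6 (new)  [load 110/140]
  100 → roll 7 (new)  [load 100/140]
  20 → roll 2  [load 140/140]
  40 → roll 5  [load 140/140]
  130 → roll 8 (new)  [load 130/140]
  110 → roll 9 (new)  [load 110/140]
9 paper rolls opened.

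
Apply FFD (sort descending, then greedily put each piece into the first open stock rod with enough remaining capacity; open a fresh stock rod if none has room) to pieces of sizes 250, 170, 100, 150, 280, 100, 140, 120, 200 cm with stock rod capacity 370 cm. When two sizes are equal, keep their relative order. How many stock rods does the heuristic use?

5

Sorted descending: 280, 250, 200, 170, 150, 140, 120, 100, 100.
  280 → stock rod 1 (new)  [load 280/370]
  250 → stock rod 2 (new)  [load 250/370]
  200 → stock rod 3 (new)  [load 200/370]
  170 → stock rod 3  [load 370/370]
  150 → stock rod 4 (new)  [load 150/370]
  140 → stock rod 4  [load 290/370]
  120 → stock rod 2  [load 370/370]
  100 → stock rod 5 (new)  [load 100/370]
  100 → stock rod 5  [load 200/370]
5 stock rods opened.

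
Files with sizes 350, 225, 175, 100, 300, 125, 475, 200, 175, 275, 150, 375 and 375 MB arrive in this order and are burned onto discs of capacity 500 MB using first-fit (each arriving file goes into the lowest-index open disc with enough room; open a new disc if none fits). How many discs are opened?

  350 → disc 1 (new)  [load 350/500]
  225 → disc 2 (new)  [load 225/500]
  175 → disc 2  [load 400/500]
  100 → disc 1  [load 450/500]
  300 → disc 3 (new)  [load 300/500]
  125 → disc 3  [load 425/500]
  475 → disc 4 (new)  [load 475/500]
  200 → disc 5 (new)  [load 200/500]
  175 → disc 5  [load 375/500]
  275 → disc 6 (new)  [load 275/500]
  150 → disc 6  [load 425/500]
  375 → disc 7 (new)  [load 375/500]
  375 → disc 8 (new)  [load 375/500]
8 discs opened.

8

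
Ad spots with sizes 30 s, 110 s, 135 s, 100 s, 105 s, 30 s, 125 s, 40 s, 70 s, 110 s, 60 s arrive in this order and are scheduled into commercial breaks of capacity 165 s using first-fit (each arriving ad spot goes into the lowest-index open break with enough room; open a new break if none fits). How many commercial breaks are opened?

7

  30 → break 1 (new)  [load 30/165]
  110 → break 1  [load 140/165]
  135 → break 2 (new)  [load 135/165]
  100 → break 3 (new)  [load 100/165]
  105 → break 4 (new)  [load 105/165]
  30 → break 2  [load 165/165]
  125 → break 5 (new)  [load 125/165]
  40 → break 3  [load 140/165]
  70 → break 6 (new)  [load 70/165]
  110 → break 7 (new)  [load 110/165]
  60 → break 4  [load 165/165]
7 commercial breaks opened.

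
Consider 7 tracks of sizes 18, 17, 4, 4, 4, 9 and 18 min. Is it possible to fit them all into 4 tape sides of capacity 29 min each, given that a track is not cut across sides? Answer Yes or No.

A valid assignment using 3 tape sides:
  side 1: 18 + 9 = 27
  side 2: 18 + 4 + 4 = 26
  side 3: 17 + 4 = 21
That uses only 3 ≤ 4, so 4 tape sides are enough.

Yes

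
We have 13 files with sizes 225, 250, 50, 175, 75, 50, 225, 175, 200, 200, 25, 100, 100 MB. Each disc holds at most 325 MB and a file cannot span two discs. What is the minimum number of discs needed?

Total = 250 + 225 + 225 + 200 + 200 + 175 + 175 + 100 + 100 + 75 + 50 + 50 + 25 = 1850 MB.
Lower bound: ⌈1850/325⌉ = 6 discs.
Also, 7 files each exceed 325/2 MB, and no two of those can share a disc, so at least 7 discs are needed.
A packing using 7 discs:
  disc 1: 250 + 75 = 325
  disc 2: 225 + 100 = 325
  disc 3: 225 + 100 = 325
  disc 4: 200 + 50 + 50 + 25 = 325
  disc 5: 200 = 200
  disc 6: 175 = 175
  disc 7: 175 = 175
This matches the lower bound, so 7 is optimal.

7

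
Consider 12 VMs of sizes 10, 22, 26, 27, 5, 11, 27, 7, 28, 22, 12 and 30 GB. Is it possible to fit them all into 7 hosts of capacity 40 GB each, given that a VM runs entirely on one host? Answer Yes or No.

A valid assignment using 7 hosts:
  host 1: 30 + 10 = 40
  host 2: 28 + 12 = 40
  host 3: 27 + 11 = 38
  host 4: 27 + 7 + 5 = 39
  host 5: 26 = 26
  host 6: 22 = 22
  host 7: 22 = 22
Every load is within 40 GB, so 7 hosts suffice.

Yes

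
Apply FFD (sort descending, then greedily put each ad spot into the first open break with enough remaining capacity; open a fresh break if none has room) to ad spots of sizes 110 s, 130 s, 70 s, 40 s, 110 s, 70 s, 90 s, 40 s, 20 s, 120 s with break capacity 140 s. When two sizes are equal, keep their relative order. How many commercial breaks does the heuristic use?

7

Sorted descending: 130, 120, 110, 110, 90, 70, 70, 40, 40, 20.
  130 → break 1 (new)  [load 130/140]
  120 → break 2 (new)  [load 120/140]
  110 → break 3 (new)  [load 110/140]
  110 → break 4 (new)  [load 110/140]
  90 → break 5 (new)  [load 90/140]
  70 → break 6 (new)  [load 70/140]
  70 → break 6  [load 140/140]
  40 → break 5  [load 130/140]
  40 → break 7 (new)  [load 40/140]
  20 → break 2  [load 140/140]
7 commercial breaks opened.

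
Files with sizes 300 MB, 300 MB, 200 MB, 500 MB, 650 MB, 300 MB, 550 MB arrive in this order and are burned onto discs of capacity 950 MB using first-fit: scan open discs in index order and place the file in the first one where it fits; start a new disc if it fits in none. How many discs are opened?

4

  300 → disc 1 (new)  [load 300/950]
  300 → disc 1  [load 600/950]
  200 → disc 1  [load 800/950]
  500 → disc 2 (new)  [load 500/950]
  650 → disc 3 (new)  [load 650/950]
  300 → disc 2  [load 800/950]
  550 → disc 4 (new)  [load 550/950]
4 discs opened.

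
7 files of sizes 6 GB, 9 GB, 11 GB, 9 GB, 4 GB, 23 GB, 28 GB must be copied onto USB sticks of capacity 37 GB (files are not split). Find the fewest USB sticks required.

Total = 28 + 23 + 11 + 9 + 9 + 6 + 4 = 90 GB.
Lower bound: ⌈90/37⌉ = 3 USB sticks.
A packing using 3 USB sticks:
  USB stick 1: 28 + 9 = 37
  USB stick 2: 23 + 11 = 34
  USB stick 3: 9 + 6 + 4 = 19
This matches the lower bound, so 3 is optimal.

3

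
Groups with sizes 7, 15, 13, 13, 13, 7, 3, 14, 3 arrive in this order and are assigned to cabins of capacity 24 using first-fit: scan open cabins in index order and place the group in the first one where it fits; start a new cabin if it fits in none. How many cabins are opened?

  7 → cabin 1 (new)  [load 7/24]
  15 → cabin 1  [load 22/24]
  13 → cabin 2 (new)  [load 13/24]
  13 → cabin 3 (new)  [load 13/24]
  13 → cabin 4 (new)  [load 13/24]
  7 → cabin 2  [load 20/24]
  3 → cabin 2  [load 23/24]
  14 → cabin 5 (new)  [load 14/24]
  3 → cabin 3  [load 16/24]
5 cabins opened.

5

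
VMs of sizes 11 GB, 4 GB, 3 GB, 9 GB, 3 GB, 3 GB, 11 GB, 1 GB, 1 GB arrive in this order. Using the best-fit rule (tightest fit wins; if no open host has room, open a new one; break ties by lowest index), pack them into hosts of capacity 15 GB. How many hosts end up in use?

  11 → host 1 (new)  [load 11/15]
  4 → host 1  [load 15/15]
  3 → host 2 (new)  [load 3/15]
  9 → host 2  [load 12/15]
  3 → host 2  [load 15/15]
  3 → host 3 (new)  [load 3/15]
  11 → host 3  [load 14/15]
  1 → host 3  [load 15/15]
  1 → host 4 (new)  [load 1/15]
4 hosts opened.

4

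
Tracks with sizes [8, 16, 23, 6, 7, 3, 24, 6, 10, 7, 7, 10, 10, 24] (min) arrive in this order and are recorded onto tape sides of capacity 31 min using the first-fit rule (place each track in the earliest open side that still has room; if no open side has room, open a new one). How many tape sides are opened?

  8 → side 1 (new)  [load 8/31]
  16 → side 1  [load 24/31]
  23 → side 2 (new)  [load 23/31]
  6 → side 1  [load 30/31]
  7 → side 2  [load 30/31]
  3 → side 3 (new)  [load 3/31]
  24 → side 3  [load 27/31]
  6 → side 4 (new)  [load 6/31]
  10 → side 4  [load 16/31]
  7 → side 4  [load 23/31]
  7 → side 4  [load 30/31]
  10 → side 5 (new)  [load 10/31]
  10 → side 5  [load 20/31]
  24 → side 6 (new)  [load 24/31]
6 tape sides opened.

6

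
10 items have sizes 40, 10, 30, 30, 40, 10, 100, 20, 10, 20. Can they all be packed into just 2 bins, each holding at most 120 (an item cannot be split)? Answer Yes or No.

No

Total = 310; ⌈310/120⌉ = 3.
At least 3 bins are required, but only 2 are allowed.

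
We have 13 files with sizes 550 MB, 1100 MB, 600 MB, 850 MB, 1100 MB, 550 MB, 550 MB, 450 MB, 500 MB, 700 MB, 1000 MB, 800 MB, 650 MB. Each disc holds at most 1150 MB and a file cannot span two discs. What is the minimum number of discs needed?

Total = 1100 + 1100 + 1000 + 850 + 800 + 700 + 650 + 600 + 550 + 550 + 550 + 500 + 450 = 9400 MB.
Lower bound: ⌈9400/1150⌉ = 9 discs.
A packing using 9 discs:
  disc 1: 1100 = 1100
  disc 2: 1100 = 1100
  disc 3: 1000 = 1000
  disc 4: 850 = 850
  disc 5: 800 = 800
  disc 6: 700 + 450 = 1150
  disc 7: 650 + 500 = 1150
  disc 8: 600 + 550 = 1150
  disc 9: 550 + 550 = 1100
This matches the lower bound, so 9 is optimal.

9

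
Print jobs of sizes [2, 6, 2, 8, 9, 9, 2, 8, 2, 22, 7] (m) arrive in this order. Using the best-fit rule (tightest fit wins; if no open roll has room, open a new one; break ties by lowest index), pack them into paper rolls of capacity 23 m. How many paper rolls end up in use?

  2 → roll 1 (new)  [load 2/23]
  6 → roll 1  [load 8/23]
  2 → roll 1  [load 10/23]
  8 → roll 1  [load 18/23]
  9 → roll 2 (new)  [load 9/23]
  9 → roll 2  [load 18/23]
  2 → roll 1  [load 20/23]
  8 → roll 3 (new)  [load 8/23]
  2 → roll 1  [load 22/23]
  22 → roll 4 (new)  [load 22/23]
  7 → roll 3  [load 15/23]
4 paper rolls opened.

4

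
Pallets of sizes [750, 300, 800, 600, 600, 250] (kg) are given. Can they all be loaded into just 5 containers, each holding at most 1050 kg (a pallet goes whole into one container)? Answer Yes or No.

A valid assignment using 4 containers:
  container 1: 800 + 250 = 1050
  container 2: 750 + 300 = 1050
  container 3: 600 = 600
  container 4: 600 = 600
That uses only 4 ≤ 5, so 5 containers are enough.

Yes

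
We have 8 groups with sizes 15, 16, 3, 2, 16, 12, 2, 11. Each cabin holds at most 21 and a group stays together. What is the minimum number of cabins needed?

Total = 16 + 16 + 15 + 12 + 11 + 3 + 2 + 2 = 77.
Lower bound: ⌈77/21⌉ = 4 cabins.
Also, 5 groups each exceed 21/2, and no two of those can share a cabin, so at least 5 cabins are needed.
A packing using 5 cabins:
  cabin 1: 16 + 3 + 2 = 21
  cabin 2: 16 + 2 = 18
  cabin 3: 15 = 15
  cabin 4: 12 = 12
  cabin 5: 11 = 11
This matches the lower bound, so 5 is optimal.

5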